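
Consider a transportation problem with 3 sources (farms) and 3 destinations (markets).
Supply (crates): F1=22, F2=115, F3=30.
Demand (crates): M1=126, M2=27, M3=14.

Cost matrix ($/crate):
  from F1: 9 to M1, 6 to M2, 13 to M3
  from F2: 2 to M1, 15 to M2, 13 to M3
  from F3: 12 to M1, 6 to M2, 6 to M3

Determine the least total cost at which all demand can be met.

575

Optimal allocation:
  F1->M1: 11 × $9 = $99
  F1->M2: 11 × $6 = $66
  F2->M1: 115 × $2 = $230
  F3->M2: 16 × $6 = $96
  F3->M3: 14 × $6 = $84
Total = 99 + 66 + 230 + 96 + 84 = $575.
(Supply check: F1 ships 22; F2 ships 115; F3 ships 30.)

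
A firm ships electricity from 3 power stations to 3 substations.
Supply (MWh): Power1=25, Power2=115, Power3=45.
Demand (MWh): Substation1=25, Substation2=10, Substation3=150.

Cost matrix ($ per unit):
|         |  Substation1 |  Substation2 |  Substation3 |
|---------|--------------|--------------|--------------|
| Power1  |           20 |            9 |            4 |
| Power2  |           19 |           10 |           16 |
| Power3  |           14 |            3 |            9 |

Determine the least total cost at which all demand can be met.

2360

One minimum-cost allocation:
  Power1→Substation3: 25 × $4 = $100
  Power2→Substation1: 25 × $19 = $475
  Power2→Substation3: 90 × $16 = $1440
  Power3→Substation2: 10 × $3 = $30
  Power3→Substation3: 35 × $9 = $315
Total = 100 + 475 + 1440 + 30 + 315 = $2360.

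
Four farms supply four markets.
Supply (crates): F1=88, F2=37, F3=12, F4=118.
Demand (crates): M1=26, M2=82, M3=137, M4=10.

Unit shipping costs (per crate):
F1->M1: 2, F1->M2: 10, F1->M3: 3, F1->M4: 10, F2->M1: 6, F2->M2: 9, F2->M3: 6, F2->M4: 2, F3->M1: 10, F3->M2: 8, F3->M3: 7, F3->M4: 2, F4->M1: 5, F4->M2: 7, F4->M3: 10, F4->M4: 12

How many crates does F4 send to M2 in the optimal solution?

82

The minimum-cost plan:
  F1->M3: 88 × 3 = 264
  F2->M3: 37 × 6 = 222
  F3->M3: 2 × 7 = 14
  F3->M4: 10 × 2 = 20
  F4->M1: 26 × 5 = 130
  F4->M2: 82 × 7 = 574
  F4->M3: 10 × 10 = 100
Total cost = 1324.
So F4→M2 carries 82 crates.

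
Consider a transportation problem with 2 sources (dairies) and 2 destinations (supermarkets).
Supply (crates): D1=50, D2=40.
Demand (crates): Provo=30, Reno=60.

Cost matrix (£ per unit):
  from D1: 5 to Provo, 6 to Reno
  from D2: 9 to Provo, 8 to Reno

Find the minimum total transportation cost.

A cheapest plan:
  D1->Provo: 30 crates
  D1->Reno: 20 crates
  D2->Reno: 40 crates
Total cost = £590.

590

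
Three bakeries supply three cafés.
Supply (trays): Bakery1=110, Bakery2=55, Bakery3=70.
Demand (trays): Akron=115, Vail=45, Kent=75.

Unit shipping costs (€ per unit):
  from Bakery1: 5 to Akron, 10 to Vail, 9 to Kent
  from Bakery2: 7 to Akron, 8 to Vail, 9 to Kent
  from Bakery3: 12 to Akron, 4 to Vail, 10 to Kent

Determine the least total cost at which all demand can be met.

1465

One minimum-cost allocation:
  Bakery1->Akron: 110 × €5 = €550
  Bakery2->Akron: 5 × €7 = €35
  Bakery2->Kent: 50 × €9 = €450
  Bakery3->Vail: 45 × €4 = €180
  Bakery3->Kent: 25 × €10 = €250
Total = 550 + 35 + 450 + 180 + 250 = €1465.
(Supply check: Bakery1 ships 110; Bakery2 ships 55; Bakery3 ships 70.)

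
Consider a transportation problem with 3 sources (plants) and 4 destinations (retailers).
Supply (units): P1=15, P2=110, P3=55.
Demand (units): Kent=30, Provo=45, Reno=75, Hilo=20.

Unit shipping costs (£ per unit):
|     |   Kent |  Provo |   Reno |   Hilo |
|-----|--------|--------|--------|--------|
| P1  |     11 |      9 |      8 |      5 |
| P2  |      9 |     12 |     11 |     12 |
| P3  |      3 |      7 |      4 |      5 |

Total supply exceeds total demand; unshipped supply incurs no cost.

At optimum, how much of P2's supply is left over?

Minimum-cost shipments:
  P1 to Hilo: 15 units
  P2 to Kent: 30 units
  P2 to Provo: 45 units
  P2 to Reno: 20 units
  P2 to Hilo: 5 units
  P3 to Reno: 55 units
Total cost = £1385.
P2 ships 100 of its 110, leaving 10.

10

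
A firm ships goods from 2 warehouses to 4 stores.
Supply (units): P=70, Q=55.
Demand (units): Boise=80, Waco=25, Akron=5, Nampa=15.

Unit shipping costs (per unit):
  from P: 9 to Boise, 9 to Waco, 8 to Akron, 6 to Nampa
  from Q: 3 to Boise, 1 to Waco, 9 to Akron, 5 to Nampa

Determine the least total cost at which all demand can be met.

695

A cheapest plan:
  P->Boise: 50 × 9 = 450
  P->Akron: 5 × 8 = 40
  P->Nampa: 15 × 6 = 90
  Q->Boise: 30 × 3 = 90
  Q->Waco: 25 × 1 = 25
Total = 450 + 40 + 90 + 90 + 25 = 695.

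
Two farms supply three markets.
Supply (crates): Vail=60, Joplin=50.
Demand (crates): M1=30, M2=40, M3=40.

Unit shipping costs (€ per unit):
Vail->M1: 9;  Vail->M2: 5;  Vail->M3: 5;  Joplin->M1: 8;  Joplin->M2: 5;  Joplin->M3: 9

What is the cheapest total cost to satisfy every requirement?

A cheapest plan:
  Vail->M2: 20 × €5 = €100
  Vail->M3: 40 × €5 = €200
  Joplin->M1: 30 × €8 = €240
  Joplin->M2: 20 × €5 = €100
Total = 100 + 200 + 240 + 100 = €640.
(Supply check: Vail ships 60; Joplin ships 50.)

640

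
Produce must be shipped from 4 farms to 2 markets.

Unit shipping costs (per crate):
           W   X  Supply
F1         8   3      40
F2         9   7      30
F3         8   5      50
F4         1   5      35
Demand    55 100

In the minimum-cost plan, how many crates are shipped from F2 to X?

The minimum-cost plan:
  F1→X: 40 × 3 = 120
  F2→W: 20 × 9 = 180
  F2→X: 10 × 7 = 70
  F3→X: 50 × 5 = 250
  F4→W: 35 × 1 = 35
Total cost = 655.
So F2→X carries 10 crates.

10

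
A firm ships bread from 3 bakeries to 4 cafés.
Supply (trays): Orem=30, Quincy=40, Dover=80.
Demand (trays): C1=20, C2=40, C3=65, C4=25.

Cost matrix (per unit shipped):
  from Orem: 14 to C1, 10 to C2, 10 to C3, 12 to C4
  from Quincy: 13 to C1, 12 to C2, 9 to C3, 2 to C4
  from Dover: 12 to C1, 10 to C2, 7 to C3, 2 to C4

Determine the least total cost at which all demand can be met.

A cheapest plan:
  Orem to C2: 30 × 10 = 300
  Quincy to C1: 15 × 13 = 195
  Quincy to C4: 25 × 2 = 50
  Dover to C1: 5 × 12 = 60
  Dover to C2: 10 × 10 = 100
  Dover to C3: 65 × 7 = 455
Total = 300 + 195 + 50 + 60 + 100 + 455 = 1160.
(Supply check: Orem ships 30; Quincy ships 40; Dover ships 80.)

1160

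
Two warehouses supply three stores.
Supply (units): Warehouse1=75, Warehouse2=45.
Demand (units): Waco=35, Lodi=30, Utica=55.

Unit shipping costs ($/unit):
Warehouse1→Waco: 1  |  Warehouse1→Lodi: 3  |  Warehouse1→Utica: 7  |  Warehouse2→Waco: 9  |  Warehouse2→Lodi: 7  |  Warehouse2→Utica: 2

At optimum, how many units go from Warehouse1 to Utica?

Solving gives:
  Warehouse1 to Waco: 35 × $1 = $35
  Warehouse1 to Lodi: 30 × $3 = $90
  Warehouse1 to Utica: 10 × $7 = $70
  Warehouse2 to Utica: 45 × $2 = $90
Total cost = $285.
So Warehouse1→Utica carries 10 units.

10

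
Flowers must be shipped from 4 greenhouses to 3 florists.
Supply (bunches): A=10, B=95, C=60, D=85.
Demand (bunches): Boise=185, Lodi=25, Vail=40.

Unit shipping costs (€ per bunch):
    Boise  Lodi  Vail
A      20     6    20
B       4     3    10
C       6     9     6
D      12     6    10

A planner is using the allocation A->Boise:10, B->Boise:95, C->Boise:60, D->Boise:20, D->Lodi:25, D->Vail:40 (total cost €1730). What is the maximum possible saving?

Current plan cost = 10·20 + 95·4 + 60·6 + 20·12 + 25·6 + 40·10 = €1730.
Optimal plan:
  A to Lodi: 10 bunches
  B to Boise: 95 bunches
  C to Boise: 60 bunches
  D to Boise: 30 bunches
  D to Lodi: 15 bunches
  D to Vail: 40 bunches
Optimal cost = €1650.
Saving = 1730 − 1650 = €80.

80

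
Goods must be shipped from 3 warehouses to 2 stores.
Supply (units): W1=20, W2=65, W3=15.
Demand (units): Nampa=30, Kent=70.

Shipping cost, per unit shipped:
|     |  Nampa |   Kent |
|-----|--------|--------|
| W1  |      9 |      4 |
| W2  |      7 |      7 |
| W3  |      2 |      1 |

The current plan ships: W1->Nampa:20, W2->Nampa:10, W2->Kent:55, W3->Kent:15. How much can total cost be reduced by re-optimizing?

Current plan cost = 20·9 + 10·7 + 55·7 + 15·1 = 650.
Optimal plan:
  W1 to Kent: 20 × 4 = 80
  W2 to Nampa: 30 × 7 = 210
  W2 to Kent: 35 × 7 = 245
  W3 to Kent: 15 × 1 = 15
Optimal cost = 550.
Saving = 650 − 550 = 100.

100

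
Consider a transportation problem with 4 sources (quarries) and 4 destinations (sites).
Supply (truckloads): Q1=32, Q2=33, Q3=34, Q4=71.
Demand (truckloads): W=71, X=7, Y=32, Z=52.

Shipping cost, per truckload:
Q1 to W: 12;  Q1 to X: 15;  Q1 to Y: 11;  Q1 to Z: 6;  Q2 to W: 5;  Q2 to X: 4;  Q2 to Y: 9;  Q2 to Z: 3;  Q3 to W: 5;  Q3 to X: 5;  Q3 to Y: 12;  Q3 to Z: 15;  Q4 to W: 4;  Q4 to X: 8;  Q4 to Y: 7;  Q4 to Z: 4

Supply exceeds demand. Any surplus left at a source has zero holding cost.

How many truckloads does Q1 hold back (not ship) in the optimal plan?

8

Minimum-cost shipments:
  Q1→Z: 24 × 6 = 144
  Q2→X: 5 × 4 = 20
  Q2→Z: 28 × 3 = 84
  Q3→W: 32 × 5 = 160
  Q3→X: 2 × 5 = 10
  Q4→W: 39 × 4 = 156
  Q4→Y: 32 × 7 = 224
Total cost = 798.
Q1 ships 24 of its 32, leaving 8.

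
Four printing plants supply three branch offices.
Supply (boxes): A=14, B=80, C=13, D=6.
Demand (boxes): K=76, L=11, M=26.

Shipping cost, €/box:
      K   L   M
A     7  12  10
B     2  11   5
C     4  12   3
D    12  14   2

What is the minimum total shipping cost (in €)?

An optimal shipping plan:
  A->L: 11 × €12 = €132
  A->M: 3 × €10 = €30
  B->K: 76 × €2 = €152
  B->M: 4 × €5 = €20
  C->M: 13 × €3 = €39
  D->M: 6 × €2 = €12
Total = 132 + 30 + 152 + 20 + 39 + 12 = €385.
(Supply check: A ships 14; B ships 80; C ships 13; D ships 6.)

385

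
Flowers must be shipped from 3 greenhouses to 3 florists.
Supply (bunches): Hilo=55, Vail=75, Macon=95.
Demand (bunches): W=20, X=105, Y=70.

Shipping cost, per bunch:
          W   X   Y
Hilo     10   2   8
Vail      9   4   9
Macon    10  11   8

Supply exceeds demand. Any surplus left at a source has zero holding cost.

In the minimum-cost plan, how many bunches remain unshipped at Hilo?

An optimal plan:
  Hilo–X: 55 × 2 = 110
  Vail–W: 20 × 9 = 180
  Vail–X: 50 × 4 = 200
  Macon–Y: 70 × 8 = 560
Total cost = 1050.
Hilo ships 55 of its 55, leaving 0.

0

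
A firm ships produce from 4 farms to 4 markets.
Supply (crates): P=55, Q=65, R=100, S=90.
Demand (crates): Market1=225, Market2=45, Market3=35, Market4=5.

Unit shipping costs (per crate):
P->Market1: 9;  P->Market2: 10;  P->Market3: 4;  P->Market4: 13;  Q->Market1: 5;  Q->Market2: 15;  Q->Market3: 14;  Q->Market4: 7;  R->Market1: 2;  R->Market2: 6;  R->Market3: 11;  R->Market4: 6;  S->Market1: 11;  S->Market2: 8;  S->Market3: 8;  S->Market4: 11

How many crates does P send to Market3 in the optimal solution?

35

Optimal shipments:
  P to Market1: 20 crates
  P to Market3: 35 crates
  Q to Market1: 65 crates
  R to Market1: 100 crates
  S to Market1: 40 crates
  S to Market2: 45 crates
  S to Market4: 5 crates
Total cost = 1700.
So P→Market3 carries 35 crates.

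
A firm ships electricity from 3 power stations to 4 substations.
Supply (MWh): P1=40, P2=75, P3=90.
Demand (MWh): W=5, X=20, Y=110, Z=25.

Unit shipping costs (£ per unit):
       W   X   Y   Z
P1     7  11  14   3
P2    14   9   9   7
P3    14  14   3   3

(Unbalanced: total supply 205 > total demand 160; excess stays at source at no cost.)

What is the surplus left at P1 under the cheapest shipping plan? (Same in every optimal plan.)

10

Minimum-cost shipments:
  P1->W: 5 × £7 = £35
  P1->Z: 25 × £3 = £75
  P2->X: 20 × £9 = £180
  P2->Y: 20 × £9 = £180
  P3->Y: 90 × £3 = £270
Total cost = £740.
P1 ships 30 of its 40, leaving 10.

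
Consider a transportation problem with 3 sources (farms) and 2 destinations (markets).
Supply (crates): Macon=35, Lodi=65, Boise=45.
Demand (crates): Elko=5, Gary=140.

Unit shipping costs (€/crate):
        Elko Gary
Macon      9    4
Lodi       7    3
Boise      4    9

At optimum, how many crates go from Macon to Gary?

35

Solving gives:
  Macon->Gary: 35 × €4 = €140
  Lodi->Gary: 65 × €3 = €195
  Boise->Elko: 5 × €4 = €20
  Boise->Gary: 40 × €9 = €360
Total cost = €715.
So Macon→Gary carries 35 crates.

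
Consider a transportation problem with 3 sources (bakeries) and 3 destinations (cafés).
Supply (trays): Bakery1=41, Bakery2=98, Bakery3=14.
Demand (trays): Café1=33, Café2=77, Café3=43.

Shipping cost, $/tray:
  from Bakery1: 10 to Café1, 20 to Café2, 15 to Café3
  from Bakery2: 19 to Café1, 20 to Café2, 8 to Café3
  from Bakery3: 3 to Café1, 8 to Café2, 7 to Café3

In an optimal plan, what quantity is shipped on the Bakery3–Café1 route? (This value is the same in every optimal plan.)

Optimal shipments:
  Bakery1–Café1: 33 × $10 = $330
  Bakery1–Café2: 8 × $20 = $160
  Bakery2–Café2: 55 × $20 = $1100
  Bakery2–Café3: 43 × $8 = $344
  Bakery3–Café2: 14 × $8 = $112
Total cost = $2046.
The route Bakery3→Café1 is not used.

0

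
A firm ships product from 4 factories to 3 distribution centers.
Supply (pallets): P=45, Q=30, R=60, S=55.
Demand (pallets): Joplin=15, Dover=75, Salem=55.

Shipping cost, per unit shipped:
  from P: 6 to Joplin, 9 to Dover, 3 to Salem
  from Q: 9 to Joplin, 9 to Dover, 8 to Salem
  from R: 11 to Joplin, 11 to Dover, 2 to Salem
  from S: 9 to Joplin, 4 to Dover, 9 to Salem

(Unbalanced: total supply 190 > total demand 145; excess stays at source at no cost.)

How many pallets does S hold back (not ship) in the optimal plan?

0

An optimal plan:
  P–Joplin: 15 × 6 = 90
  P–Dover: 20 × 9 = 180
  R–Salem: 55 × 2 = 110
  S–Dover: 55 × 4 = 220
Total cost = 600.
S ships 55 of its 55, leaving 0.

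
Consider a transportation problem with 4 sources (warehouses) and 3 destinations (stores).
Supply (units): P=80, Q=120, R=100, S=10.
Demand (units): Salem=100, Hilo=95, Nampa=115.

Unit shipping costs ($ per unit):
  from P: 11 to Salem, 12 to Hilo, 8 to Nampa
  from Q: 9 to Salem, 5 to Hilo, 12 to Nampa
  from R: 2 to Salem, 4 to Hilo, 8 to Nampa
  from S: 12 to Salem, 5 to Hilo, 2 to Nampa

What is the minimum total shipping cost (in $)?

A cheapest plan:
  P to Nampa: 80 units
  Q to Hilo: 95 units
  Q to Nampa: 25 units
  R to Salem: 100 units
  S to Nampa: 10 units
Total cost = $1635.

1635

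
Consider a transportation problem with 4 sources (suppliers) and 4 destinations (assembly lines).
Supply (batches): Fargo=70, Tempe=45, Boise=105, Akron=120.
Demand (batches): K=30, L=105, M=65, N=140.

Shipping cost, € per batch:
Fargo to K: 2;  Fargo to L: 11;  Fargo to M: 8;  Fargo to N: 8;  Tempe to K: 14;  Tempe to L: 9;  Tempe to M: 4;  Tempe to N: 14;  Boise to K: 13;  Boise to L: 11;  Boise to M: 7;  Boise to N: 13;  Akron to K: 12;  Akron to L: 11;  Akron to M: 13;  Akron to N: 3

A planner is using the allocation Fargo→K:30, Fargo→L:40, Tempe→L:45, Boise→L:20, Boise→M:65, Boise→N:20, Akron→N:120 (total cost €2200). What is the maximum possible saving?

Current plan cost = 30·2 + 40·11 + 45·9 + 20·11 + 65·7 + 20·13 + 120·3 = €2200.
Optimal plan:
  Fargo to K: 30 batches
  Fargo to L: 20 batches
  Fargo to N: 20 batches
  Tempe to M: 45 batches
  Boise to L: 85 batches
  Boise to M: 20 batches
  Akron to N: 120 batches
Optimal cost = €2055.
Saving = 2200 − 2055 = €145.

145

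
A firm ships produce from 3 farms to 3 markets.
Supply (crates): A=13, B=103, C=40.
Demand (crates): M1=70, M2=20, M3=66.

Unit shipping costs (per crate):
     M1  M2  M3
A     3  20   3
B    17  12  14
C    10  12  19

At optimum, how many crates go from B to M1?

The minimum-cost plan:
  A→M1: 13 × 3 = 39
  B→M1: 17 × 17 = 289
  B→M2: 20 × 12 = 240
  B→M3: 66 × 14 = 924
  C→M1: 40 × 10 = 400
Total cost = 1892.
So B→M1 carries 17 crates.

17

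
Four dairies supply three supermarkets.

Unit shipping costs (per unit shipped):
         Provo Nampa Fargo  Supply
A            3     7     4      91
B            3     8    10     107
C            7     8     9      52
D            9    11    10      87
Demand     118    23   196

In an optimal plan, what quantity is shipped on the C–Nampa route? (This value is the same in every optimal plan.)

23

Solving gives:
  A to Fargo: 91 × 4 = 364
  B to Provo: 107 × 3 = 321
  C to Provo: 11 × 7 = 77
  C to Nampa: 23 × 8 = 184
  C to Fargo: 18 × 9 = 162
  D to Fargo: 87 × 10 = 870
Total cost = 1978.
So C→Nampa carries 23 crates.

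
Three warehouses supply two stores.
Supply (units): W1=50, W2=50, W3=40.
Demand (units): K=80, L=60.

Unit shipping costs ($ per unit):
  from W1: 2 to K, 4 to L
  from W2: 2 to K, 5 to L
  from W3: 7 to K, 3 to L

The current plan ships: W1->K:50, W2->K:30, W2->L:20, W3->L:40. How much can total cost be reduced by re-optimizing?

Current plan cost = 50·2 + 30·2 + 20·5 + 40·3 = $380.
Optimal plan:
  W1→K: 30 × $2 = $60
  W1→L: 20 × $4 = $80
  W2→K: 50 × $2 = $100
  W3→L: 40 × $3 = $120
Optimal cost = $360.
Saving = 380 − 360 = $20.

20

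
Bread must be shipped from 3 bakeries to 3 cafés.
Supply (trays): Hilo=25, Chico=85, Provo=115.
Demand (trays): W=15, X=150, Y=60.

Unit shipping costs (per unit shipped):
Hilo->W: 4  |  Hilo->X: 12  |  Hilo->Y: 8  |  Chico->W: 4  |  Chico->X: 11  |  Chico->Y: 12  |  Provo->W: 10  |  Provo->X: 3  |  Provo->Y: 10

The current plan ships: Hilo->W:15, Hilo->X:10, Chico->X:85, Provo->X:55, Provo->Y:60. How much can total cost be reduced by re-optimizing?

Current plan cost = 15·4 + 10·12 + 85·11 + 55·3 + 60·10 = 1880.
Optimal plan:
  Hilo→Y: 25 trays
  Chico→W: 15 trays
  Chico→X: 35 trays
  Chico→Y: 35 trays
  Provo→X: 115 trays
Optimal cost = 1410.
Saving = 1880 − 1410 = 470.

470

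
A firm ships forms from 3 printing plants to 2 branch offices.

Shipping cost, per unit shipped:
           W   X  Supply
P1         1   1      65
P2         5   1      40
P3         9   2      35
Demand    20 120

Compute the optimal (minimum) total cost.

175

One minimum-cost allocation:
  P1->W: 20 × 1 = 20
  P1->X: 45 × 1 = 45
  P2->X: 40 × 1 = 40
  P3->X: 35 × 2 = 70
Total = 20 + 45 + 40 + 70 = 175.
(Supply check: P1 ships 65; P2 ships 40; P3 ships 35.)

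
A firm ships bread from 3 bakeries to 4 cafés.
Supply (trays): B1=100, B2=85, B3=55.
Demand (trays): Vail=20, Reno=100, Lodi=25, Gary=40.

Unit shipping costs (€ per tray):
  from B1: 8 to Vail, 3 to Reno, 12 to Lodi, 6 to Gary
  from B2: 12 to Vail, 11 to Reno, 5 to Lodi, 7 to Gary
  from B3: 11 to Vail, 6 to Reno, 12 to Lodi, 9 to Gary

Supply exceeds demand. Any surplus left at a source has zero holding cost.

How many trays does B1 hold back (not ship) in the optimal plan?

Minimum-cost shipments:
  B1->Reno: 100 × €3 = €300
  B2->Lodi: 25 × €5 = €125
  B2->Gary: 40 × €7 = €280
  B3->Vail: 20 × €11 = €220
Total cost = €925.
B1 ships 100 of its 100, leaving 0.

0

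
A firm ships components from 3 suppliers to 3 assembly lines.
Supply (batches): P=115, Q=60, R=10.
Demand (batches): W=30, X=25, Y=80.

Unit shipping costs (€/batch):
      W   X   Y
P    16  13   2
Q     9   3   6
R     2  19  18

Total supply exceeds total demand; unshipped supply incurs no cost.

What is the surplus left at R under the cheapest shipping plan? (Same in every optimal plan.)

0

An optimal plan:
  P–Y: 80 × €2 = €160
  Q–W: 20 × €9 = €180
  Q–X: 25 × €3 = €75
  R–W: 10 × €2 = €20
Total cost = €435.
R ships 10 of its 10, leaving 0.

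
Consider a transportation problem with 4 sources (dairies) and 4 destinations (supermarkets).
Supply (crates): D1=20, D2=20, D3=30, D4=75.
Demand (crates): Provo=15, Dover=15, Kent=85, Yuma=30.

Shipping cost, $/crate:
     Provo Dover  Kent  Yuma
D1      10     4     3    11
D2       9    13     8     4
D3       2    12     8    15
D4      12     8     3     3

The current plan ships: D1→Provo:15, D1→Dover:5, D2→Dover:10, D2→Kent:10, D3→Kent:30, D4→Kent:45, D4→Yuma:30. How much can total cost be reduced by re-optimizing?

315

Current plan cost = 15·10 + 5·4 + 10·13 + 10·8 + 30·8 + 45·3 + 30·3 = $845.
Optimal plan:
  D1->Dover: 15 × $4 = $60
  D1->Kent: 5 × $3 = $15
  D2->Yuma: 20 × $4 = $80
  D3->Provo: 15 × $2 = $30
  D3->Kent: 15 × $8 = $120
  D4->Kent: 65 × $3 = $195
  D4->Yuma: 10 × $3 = $30
Optimal cost = $530.
Saving = 845 − 530 = $315.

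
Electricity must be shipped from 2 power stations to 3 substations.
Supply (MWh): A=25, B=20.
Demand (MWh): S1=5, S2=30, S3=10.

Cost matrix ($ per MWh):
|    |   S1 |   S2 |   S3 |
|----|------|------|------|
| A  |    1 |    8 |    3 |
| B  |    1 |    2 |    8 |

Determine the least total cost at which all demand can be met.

155

A cheapest plan:
  A->S1: 5 × $1 = $5
  A->S2: 10 × $8 = $80
  A->S3: 10 × $3 = $30
  B->S2: 20 × $2 = $40
Total = 5 + 80 + 30 + 40 = $155.
(Supply check: A ships 25; B ships 20.)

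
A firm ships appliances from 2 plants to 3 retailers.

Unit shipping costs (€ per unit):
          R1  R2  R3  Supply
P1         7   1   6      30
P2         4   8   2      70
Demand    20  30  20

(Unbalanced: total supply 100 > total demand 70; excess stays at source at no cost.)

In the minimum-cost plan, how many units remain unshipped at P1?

0

An optimal plan:
  P1 to R2: 30 × €1 = €30
  P2 to R1: 20 × €4 = €80
  P2 to R3: 20 × €2 = €40
Total cost = €150.
P1 ships 30 of its 30, leaving 0.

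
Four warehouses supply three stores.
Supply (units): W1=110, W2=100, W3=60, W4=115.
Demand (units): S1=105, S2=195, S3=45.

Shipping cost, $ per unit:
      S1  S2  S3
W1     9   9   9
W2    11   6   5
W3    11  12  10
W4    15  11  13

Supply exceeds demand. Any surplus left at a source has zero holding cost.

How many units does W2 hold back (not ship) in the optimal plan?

Minimum-cost shipments:
  W1->S1: 90 × $9 = $810
  W1->S2: 20 × $9 = $180
  W2->S2: 100 × $6 = $600
  W3->S1: 15 × $11 = $165
  W3->S3: 45 × $10 = $450
  W4->S2: 75 × $11 = $825
Total cost = $3030.
W2 ships 100 of its 100, leaving 0.

0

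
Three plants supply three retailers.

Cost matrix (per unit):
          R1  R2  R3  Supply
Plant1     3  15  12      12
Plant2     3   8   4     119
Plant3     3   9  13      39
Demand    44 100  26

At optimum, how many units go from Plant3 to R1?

32

The minimum-cost plan:
  Plant1->R1: 12 units
  Plant2->R2: 93 units
  Plant2->R3: 26 units
  Plant3->R1: 32 units
  Plant3->R2: 7 units
Total cost = 1043.
So Plant3→R1 carries 32 units.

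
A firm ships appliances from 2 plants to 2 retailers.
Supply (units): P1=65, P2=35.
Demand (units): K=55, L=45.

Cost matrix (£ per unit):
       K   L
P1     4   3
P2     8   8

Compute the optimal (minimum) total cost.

Optimal allocation:
  P1->K: 20 × £4 = £80
  P1->L: 45 × £3 = £135
  P2->K: 35 × £8 = £280
Total = 80 + 135 + 280 = £495.
(Supply check: P1 ships 65; P2 ships 35.)

495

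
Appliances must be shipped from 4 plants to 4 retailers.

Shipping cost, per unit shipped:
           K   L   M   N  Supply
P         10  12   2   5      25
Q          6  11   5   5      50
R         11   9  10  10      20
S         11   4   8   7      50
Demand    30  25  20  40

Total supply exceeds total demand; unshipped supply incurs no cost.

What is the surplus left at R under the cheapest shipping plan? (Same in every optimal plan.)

Minimum-cost shipments:
  P–M: 20 × 2 = 40
  P–N: 5 × 5 = 25
  Q–K: 30 × 6 = 180
  Q–N: 20 × 5 = 100
  S–L: 25 × 4 = 100
  S–N: 15 × 7 = 105
Total cost = 550.
R ships 0 of its 20, leaving 20.

20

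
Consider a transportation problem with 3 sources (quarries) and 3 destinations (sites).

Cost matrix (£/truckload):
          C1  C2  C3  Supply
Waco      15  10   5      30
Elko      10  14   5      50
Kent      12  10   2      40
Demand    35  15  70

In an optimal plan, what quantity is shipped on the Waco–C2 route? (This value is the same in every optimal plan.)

15

Solving gives:
  Waco to C2: 15 × £10 = £150
  Waco to C3: 15 × £5 = £75
  Elko to C1: 35 × £10 = £350
  Elko to C3: 15 × £5 = £75
  Kent to C3: 40 × £2 = £80
Total cost = £730.
So Waco→C2 carries 15 truckloads.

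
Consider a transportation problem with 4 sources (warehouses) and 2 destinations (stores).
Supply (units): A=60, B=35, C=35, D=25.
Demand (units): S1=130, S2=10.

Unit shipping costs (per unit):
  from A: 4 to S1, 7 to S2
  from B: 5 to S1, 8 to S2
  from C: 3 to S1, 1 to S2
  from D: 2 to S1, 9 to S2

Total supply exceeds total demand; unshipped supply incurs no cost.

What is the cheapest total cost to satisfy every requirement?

A cheapest plan:
  A–S1: 60 × 4 = 240
  B–S1: 20 × 5 = 100
  C–S1: 25 × 3 = 75
  C–S2: 10 × 1 = 10
  D–S1: 25 × 2 = 50
Total = 240 + 100 + 75 + 10 + 50 = 475.
(Supply check: A ships 60; B ships 20; C ships 35; D ships 25.)

475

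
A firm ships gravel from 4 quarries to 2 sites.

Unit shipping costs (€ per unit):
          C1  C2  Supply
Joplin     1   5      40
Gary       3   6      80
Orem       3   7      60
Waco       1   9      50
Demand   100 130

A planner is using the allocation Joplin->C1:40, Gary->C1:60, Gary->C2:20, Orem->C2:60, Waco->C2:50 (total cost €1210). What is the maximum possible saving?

260

Current plan cost = 40·1 + 60·3 + 20·6 + 60·7 + 50·9 = €1210.
Optimal plan:
  Joplin->C1: 40 truckloads
  Gary->C2: 80 truckloads
  Orem->C1: 10 truckloads
  Orem->C2: 50 truckloads
  Waco->C1: 50 truckloads
Optimal cost = €950.
Saving = 1210 − 950 = €260.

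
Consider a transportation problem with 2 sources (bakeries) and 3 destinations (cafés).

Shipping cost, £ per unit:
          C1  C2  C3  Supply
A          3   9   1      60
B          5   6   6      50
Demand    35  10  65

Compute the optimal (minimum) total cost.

325

A cheapest plan:
  A to C3: 60 × £1 = £60
  B to C1: 35 × £5 = £175
  B to C2: 10 × £6 = £60
  B to C3: 5 × £6 = £30
Total = 60 + 175 + 60 + 30 = £325.
(Supply check: A ships 60; B ships 50.)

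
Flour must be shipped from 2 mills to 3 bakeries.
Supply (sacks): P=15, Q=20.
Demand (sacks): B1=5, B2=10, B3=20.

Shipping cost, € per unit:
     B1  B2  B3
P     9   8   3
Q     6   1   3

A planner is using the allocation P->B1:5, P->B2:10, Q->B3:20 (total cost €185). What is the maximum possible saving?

85

Current plan cost = 5·9 + 10·8 + 20·3 = €185.
Optimal plan:
  P→B3: 15 × €3 = €45
  Q→B1: 5 × €6 = €30
  Q→B2: 10 × €1 = €10
  Q→B3: 5 × €3 = €15
Optimal cost = €100.
Saving = 185 − 100 = €85.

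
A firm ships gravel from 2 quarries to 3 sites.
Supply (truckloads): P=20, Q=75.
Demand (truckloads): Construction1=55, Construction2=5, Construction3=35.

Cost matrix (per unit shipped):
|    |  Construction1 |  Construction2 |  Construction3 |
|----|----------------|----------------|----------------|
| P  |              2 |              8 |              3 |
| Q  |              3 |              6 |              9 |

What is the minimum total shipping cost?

390

A cheapest plan:
  P->Construction3: 20 truckloads
  Q->Construction1: 55 truckloads
  Q->Construction2: 5 truckloads
  Q->Construction3: 15 truckloads
Total cost = 390.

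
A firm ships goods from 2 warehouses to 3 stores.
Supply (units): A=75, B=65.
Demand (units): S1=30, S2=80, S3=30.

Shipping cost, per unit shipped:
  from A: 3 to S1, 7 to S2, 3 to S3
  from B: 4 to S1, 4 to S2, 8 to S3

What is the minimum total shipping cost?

545

Optimal allocation:
  A→S1: 30 × 3 = 90
  A→S2: 15 × 7 = 105
  A→S3: 30 × 3 = 90
  B→S2: 65 × 4 = 260
Total = 90 + 105 + 90 + 260 = 545.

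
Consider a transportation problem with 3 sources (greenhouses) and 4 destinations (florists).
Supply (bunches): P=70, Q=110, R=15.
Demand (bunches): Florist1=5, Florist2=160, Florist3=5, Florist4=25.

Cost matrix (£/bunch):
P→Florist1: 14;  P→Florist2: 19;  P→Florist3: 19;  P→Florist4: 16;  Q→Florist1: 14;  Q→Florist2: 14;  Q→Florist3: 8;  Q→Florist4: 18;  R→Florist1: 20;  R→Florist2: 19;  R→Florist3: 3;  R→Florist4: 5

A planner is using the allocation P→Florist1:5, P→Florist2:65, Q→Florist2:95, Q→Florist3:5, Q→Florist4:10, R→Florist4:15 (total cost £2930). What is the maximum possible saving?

Current plan cost = 5·14 + 65·19 + 95·14 + 5·8 + 10·18 + 15·5 = £2930.
Optimal plan:
  P to Florist1: 5 × £14 = £70
  P to Florist2: 55 × £19 = £1045
  P to Florist4: 10 × £16 = £160
  Q to Florist2: 105 × £14 = £1470
  Q to Florist3: 5 × £8 = £40
  R to Florist4: 15 × £5 = £75
Optimal cost = £2860.
Saving = 2930 − 2860 = £70.

70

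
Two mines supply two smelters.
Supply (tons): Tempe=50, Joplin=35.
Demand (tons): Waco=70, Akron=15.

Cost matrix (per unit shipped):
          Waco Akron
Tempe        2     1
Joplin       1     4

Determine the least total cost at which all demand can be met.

Optimal allocation:
  Tempe to Waco: 35 × 2 = 70
  Tempe to Akron: 15 × 1 = 15
  Joplin to Waco: 35 × 1 = 35
Total = 70 + 15 + 35 = 120.
(Supply check: Tempe ships 50; Joplin ships 35.)

120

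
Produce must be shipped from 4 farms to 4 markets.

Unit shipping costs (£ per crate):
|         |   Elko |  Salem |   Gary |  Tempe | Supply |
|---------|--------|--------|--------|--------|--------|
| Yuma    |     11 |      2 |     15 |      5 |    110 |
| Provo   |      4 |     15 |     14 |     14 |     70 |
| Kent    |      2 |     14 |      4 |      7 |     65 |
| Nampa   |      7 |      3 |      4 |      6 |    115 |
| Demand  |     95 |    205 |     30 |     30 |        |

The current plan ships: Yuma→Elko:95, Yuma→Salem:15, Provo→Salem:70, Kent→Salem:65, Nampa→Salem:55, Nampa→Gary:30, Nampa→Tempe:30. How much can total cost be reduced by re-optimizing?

Current plan cost = 95·11 + 15·2 + 70·15 + 65·14 + 55·3 + 30·4 + 30·6 = £3500.
Optimal plan:
  Yuma to Salem: 90 crates
  Yuma to Tempe: 20 crates
  Provo to Elko: 70 crates
  Kent to Elko: 25 crates
  Kent to Gary: 30 crates
  Kent to Tempe: 10 crates
  Nampa to Salem: 115 crates
Optimal cost = £1145.
Saving = 3500 − 1145 = £2355.

2355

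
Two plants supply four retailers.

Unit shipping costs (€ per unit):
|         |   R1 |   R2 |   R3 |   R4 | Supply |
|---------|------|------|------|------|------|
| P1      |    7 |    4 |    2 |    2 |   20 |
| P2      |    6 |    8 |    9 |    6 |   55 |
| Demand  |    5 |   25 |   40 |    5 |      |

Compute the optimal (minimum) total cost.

An optimal shipping plan:
  P1->R3: 20 units
  P2->R1: 5 units
  P2->R2: 25 units
  P2->R3: 20 units
  P2->R4: 5 units
Total cost = €480.

480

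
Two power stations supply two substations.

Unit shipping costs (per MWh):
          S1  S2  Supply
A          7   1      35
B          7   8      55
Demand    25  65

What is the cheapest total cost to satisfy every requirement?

An optimal shipping plan:
  A–S2: 35 × 1 = 35
  B–S1: 25 × 7 = 175
  B–S2: 30 × 8 = 240
Total = 35 + 175 + 240 = 450.
(Supply check: A ships 35; B ships 55.)

450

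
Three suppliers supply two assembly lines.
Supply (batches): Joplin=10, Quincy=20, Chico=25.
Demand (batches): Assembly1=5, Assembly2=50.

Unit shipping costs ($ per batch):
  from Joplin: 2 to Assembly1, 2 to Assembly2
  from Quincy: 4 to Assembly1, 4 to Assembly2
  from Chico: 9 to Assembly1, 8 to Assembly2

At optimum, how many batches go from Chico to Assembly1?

Solving gives:
  Joplin to Assembly1: 5 × $2 = $10
  Joplin to Assembly2: 5 × $2 = $10
  Quincy to Assembly2: 20 × $4 = $80
  Chico to Assembly2: 25 × $8 = $200
Total cost = $300.
The route Chico→Assembly1 is not used.

0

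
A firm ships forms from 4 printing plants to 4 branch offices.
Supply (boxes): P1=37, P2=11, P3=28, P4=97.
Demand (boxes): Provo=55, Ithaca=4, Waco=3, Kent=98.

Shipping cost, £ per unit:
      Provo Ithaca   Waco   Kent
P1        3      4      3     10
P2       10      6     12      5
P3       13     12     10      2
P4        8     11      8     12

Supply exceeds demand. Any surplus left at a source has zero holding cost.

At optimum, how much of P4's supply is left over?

Minimum-cost shipments:
  P1 to Provo: 30 × £3 = £90
  P1 to Ithaca: 4 × £4 = £16
  P1 to Waco: 3 × £3 = £9
  P2 to Kent: 11 × £5 = £55
  P3 to Kent: 28 × £2 = £56
  P4 to Provo: 25 × £8 = £200
  P4 to Kent: 59 × £12 = £708
Total cost = £1134.
P4 ships 84 of its 97, leaving 13.

13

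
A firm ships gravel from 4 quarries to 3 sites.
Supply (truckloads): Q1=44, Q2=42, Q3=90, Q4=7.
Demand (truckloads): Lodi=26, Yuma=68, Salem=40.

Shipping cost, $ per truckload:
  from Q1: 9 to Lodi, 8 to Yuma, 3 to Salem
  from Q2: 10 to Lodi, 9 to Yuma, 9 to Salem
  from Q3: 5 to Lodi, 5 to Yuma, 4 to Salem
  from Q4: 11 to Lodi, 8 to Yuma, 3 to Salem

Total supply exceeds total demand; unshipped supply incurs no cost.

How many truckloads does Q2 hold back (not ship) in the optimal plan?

An optimal plan:
  Q1→Yuma: 4 × $8 = $32
  Q1→Salem: 40 × $3 = $120
  Q3→Lodi: 26 × $5 = $130
  Q3→Yuma: 64 × $5 = $320
Total cost = $602.
Q2 ships 0 of its 42, leaving 42.

42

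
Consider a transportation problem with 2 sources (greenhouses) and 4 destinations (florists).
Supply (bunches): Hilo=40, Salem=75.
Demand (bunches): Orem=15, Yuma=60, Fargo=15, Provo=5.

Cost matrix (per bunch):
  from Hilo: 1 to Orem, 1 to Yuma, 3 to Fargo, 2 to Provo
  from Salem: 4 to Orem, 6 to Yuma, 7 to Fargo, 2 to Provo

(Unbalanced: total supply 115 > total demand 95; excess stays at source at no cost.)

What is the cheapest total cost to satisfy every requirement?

335

An optimal shipping plan:
  Hilo to Yuma: 40 × 1 = 40
  Salem to Orem: 15 × 4 = 60
  Salem to Yuma: 20 × 6 = 120
  Salem to Fargo: 15 × 7 = 105
  Salem to Provo: 5 × 2 = 10
Total = 40 + 60 + 120 + 105 + 10 = 335.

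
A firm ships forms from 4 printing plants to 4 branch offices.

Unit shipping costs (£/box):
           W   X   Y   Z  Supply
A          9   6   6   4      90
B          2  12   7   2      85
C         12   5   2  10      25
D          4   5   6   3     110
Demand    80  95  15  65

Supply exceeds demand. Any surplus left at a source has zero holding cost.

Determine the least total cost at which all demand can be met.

890

An optimal shipping plan:
  A→X: 35 × £6 = £210
  B→W: 80 × £2 = £160
  B→Z: 5 × £2 = £10
  C→X: 10 × £5 = £50
  C→Y: 15 × £2 = £30
  D→X: 50 × £5 = £250
  D→Z: 60 × £3 = £180
Total = 210 + 160 + 10 + 50 + 30 + 250 + 180 = £890.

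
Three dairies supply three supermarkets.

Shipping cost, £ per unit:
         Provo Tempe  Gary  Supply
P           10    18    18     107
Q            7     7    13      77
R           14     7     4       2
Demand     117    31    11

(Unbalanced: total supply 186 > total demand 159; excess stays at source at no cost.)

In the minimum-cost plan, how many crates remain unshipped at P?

An optimal plan:
  P→Provo: 80 crates
  Q→Provo: 37 crates
  Q→Tempe: 31 crates
  Q→Gary: 9 crates
  R→Gary: 2 crates
Total cost = £1401.
P ships 80 of its 107, leaving 27.

27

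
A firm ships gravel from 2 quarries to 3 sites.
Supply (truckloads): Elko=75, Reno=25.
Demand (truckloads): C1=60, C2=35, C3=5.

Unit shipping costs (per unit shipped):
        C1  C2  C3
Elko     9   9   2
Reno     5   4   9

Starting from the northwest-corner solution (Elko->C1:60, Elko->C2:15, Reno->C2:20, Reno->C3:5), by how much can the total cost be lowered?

Current plan cost = 60·9 + 15·9 + 20·4 + 5·9 = 800.
Optimal plan:
  Elko–C1: 60 truckloads
  Elko–C2: 10 truckloads
  Elko–C3: 5 truckloads
  Reno–C2: 25 truckloads
Optimal cost = 740.
Saving = 800 − 740 = 60.

60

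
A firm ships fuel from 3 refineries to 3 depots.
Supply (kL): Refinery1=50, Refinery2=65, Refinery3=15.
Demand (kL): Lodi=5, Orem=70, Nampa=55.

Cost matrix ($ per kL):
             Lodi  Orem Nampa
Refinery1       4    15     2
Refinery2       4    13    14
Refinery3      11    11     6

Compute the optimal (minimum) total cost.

1040

One minimum-cost allocation:
  Refinery1→Nampa: 50 × $2 = $100
  Refinery2→Lodi: 5 × $4 = $20
  Refinery2→Orem: 60 × $13 = $780
  Refinery3→Orem: 10 × $11 = $110
  Refinery3→Nampa: 5 × $6 = $30
Total = 100 + 20 + 780 + 110 + 30 = $1040.
(Supply check: Refinery1 ships 50; Refinery2 ships 65; Refinery3 ships 15.)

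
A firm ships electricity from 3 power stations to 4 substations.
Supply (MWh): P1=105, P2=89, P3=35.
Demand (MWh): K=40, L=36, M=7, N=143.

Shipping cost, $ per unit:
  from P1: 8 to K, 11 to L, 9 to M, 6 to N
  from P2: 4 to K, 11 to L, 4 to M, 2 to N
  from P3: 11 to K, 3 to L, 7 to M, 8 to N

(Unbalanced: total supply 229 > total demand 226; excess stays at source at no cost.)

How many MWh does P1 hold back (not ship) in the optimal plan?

3

Minimum-cost shipments:
  P1–L: 1 × $11 = $11
  P1–N: 101 × $6 = $606
  P2–K: 40 × $4 = $160
  P2–M: 7 × $4 = $28
  P2–N: 42 × $2 = $84
  P3–L: 35 × $3 = $105
Total cost = $994.
P1 ships 102 of its 105, leaving 3.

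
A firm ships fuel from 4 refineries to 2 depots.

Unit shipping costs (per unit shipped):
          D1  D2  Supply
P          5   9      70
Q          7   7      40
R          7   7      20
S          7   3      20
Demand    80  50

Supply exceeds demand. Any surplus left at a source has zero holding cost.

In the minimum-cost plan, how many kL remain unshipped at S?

0

Minimum-cost shipments:
  P→D1: 70 × 5 = 350
  Q→D2: 30 × 7 = 210
  R→D1: 10 × 7 = 70
  S→D2: 20 × 3 = 60
Total cost = 690.
S ships 20 of its 20, leaving 0.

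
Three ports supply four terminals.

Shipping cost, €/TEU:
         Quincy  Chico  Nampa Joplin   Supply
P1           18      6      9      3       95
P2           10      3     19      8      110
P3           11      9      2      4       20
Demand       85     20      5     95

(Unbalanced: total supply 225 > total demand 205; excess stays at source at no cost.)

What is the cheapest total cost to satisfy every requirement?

1205

Optimal allocation:
  P1 to Joplin: 95 × €3 = €285
  P2 to Quincy: 85 × €10 = €850
  P2 to Chico: 20 × €3 = €60
  P3 to Nampa: 5 × €2 = €10
Total = 285 + 850 + 60 + 10 = €1205.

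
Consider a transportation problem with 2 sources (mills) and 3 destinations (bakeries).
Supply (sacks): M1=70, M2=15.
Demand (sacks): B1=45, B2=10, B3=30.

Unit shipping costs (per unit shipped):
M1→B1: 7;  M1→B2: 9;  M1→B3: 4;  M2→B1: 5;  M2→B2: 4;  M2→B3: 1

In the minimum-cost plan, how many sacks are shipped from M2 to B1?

0

Solving gives:
  M1 to B1: 45 × 7 = 315
  M1 to B3: 25 × 4 = 100
  M2 to B2: 10 × 4 = 40
  M2 to B3: 5 × 1 = 5
Total cost = 460.
The route M2→B1 is not used.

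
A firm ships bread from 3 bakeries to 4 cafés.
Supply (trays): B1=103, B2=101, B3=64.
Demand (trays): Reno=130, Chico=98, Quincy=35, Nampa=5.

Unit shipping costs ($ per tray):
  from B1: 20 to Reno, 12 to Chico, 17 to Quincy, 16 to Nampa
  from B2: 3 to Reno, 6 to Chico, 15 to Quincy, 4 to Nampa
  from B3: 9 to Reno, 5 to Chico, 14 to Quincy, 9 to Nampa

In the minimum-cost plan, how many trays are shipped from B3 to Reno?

The minimum-cost plan:
  B1–Chico: 68 trays
  B1–Quincy: 35 trays
  B2–Reno: 101 trays
  B3–Reno: 29 trays
  B3–Chico: 30 trays
  B3–Nampa: 5 trays
Total cost = $2170.
So B3→Reno carries 29 trays.

29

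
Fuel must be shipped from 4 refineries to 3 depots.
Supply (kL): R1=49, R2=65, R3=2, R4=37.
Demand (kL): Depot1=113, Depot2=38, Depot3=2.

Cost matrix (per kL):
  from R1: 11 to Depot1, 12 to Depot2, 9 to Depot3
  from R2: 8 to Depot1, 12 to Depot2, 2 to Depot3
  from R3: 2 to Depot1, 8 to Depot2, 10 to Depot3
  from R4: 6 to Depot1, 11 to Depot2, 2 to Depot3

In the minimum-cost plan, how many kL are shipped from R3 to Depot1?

Optimal shipments:
  R1→Depot1: 11 × 11 = 121
  R1→Depot2: 38 × 12 = 456
  R2→Depot1: 63 × 8 = 504
  R2→Depot3: 2 × 2 = 4
  R3→Depot1: 2 × 2 = 4
  R4→Depot1: 37 × 6 = 222
Total cost = 1311.
So R3→Depot1 carries 2 kL.

2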